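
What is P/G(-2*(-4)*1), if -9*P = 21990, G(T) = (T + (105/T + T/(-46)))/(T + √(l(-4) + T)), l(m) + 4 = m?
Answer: -2157952/2313 ≈ -932.97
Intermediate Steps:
l(m) = -4 + m
G(T) = (105/T + 45*T/46)/(T + √(-8 + T)) (G(T) = (T + (105/T + T/(-46)))/(T + √((-4 - 4) + T)) = (T + (105/T + T*(-1/46)))/(T + √(-8 + T)) = (T + (105/T - T/46))/(T + √(-8 + T)) = (105/T + 45*T/46)/(T + √(-8 + T)))
P = -7330/3 (P = -⅑*21990 = -7330/3 ≈ -2443.3)
P/G(-2*(-4)*1) = -7330*368*(-2*(-4)*1 + √(-8 - 2*(-4)*1))/(15*(322 + 3*(-2*(-4)*1)²))/3 = -7330*368*(8*1 + √(-8 + 8*1))/(15*(322 + 3*(8*1)²))/3 = -7330*368*(8 + √(-8 + 8))/(15*(322 + 3*8²))/3 = -7330*368*(8 + √0)/(15*(322 + 3*64))/3 = -7330*368*(8 + 0)/(15*(322 + 192))/3 = -7330/(3*((15/46)*(⅛)*514/8)) = -7330/(3*((15/46)*(⅛)*(⅛)*514)) = -7330/(3*3855/1472) = -7330/3*1472/3855 = -2157952/2313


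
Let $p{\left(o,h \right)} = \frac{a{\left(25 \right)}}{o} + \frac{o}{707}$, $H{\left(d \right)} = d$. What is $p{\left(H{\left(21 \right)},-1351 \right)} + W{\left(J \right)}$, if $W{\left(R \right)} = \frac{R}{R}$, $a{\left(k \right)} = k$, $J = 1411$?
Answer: $\frac{4709}{2121} \approx 2.2202$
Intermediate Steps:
$p{\left(o,h \right)} = \frac{25}{o} + \frac{o}{707}$
$W{\left(R \right)} = 1$
$p{\left(H{\left(21 \right)},-1351 \right)} + W{\left(J \right)} = \left(\frac{25}{21} + \frac{1}{707} \cdot 21\right) + 1 = \left(25 \cdot \frac{1}{21} + \frac{3}{101}\right) + 1 = \left(\frac{25}{21} + \frac{3}{101}\right) + 1 = \frac{2588}{2121} + 1 = \frac{4709}{2121}$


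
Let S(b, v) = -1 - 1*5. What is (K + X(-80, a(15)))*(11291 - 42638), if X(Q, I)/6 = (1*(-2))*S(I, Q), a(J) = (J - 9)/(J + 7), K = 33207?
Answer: -1043196813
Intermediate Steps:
S(b, v) = -6 (S(b, v) = -1 - 5 = -6)
a(J) = (-9 + J)/(7 + J)
X(Q, I) = 72 (X(Q, I) = 6*((1*(-2))*(-6)) = 6*(-2*(-6)) = 6*12 = 72)
(K + X(-80, a(15)))*(11291 - 42638) = (33207 + 72)*(11291 - 42638) = 33279*(-31347) = -1043196813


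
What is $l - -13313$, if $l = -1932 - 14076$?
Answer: $-2695$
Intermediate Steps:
$l = -16008$ ($l = -1932 - 14076 = -16008$)
$l - -13313 = -16008 - -13313 = -16008 + 13313 = -2695$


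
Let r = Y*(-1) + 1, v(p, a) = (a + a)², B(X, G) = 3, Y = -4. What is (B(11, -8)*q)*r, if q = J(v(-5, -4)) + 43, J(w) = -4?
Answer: 585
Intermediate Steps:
v(p, a) = 4*a² (v(p, a) = (2*a)² = 4*a²)
r = 5 (r = -4*(-1) + 1 = 4 + 1 = 5)
q = 39 (q = -4 + 43 = 39)
(B(11, -8)*q)*r = (3*39)*5 = 117*5 = 585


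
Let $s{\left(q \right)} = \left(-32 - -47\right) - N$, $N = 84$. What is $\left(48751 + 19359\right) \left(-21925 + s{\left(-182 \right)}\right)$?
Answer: $-1498011340$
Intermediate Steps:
$s{\left(q \right)} = -69$ ($s{\left(q \right)} = \left(-32 - -47\right) - 84 = \left(-32 + 47\right) - 84 = 15 - 84 = -69$)
$\left(48751 + 19359\right) \left(-21925 + s{\left(-182 \right)}\right) = \left(48751 + 19359\right) \left(-21925 - 69\right) = 68110 \left(-21994\right) = -1498011340$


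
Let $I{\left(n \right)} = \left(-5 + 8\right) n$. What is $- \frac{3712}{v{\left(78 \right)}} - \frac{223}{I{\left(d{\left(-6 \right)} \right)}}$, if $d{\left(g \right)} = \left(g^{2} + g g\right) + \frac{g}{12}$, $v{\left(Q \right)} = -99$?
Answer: $\frac{46918}{1287} \approx 36.455$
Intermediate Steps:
$d{\left(g \right)} = 2 g^{2} + \frac{g}{12}$ ($d{\left(g \right)} = \left(g^{2} + g^{2}\right) + g \frac{1}{12} = 2 g^{2} + \frac{g}{12}$)
$I{\left(n \right)} = 3 n$
$- \frac{3712}{v{\left(78 \right)}} - \frac{223}{I{\left(d{\left(-6 \right)} \right)}} = - \frac{3712}{-99} - \frac{223}{3 \cdot \frac{1}{12} \left(-6\right) \left(1 + 24 \left(-6\right)\right)} = \left(-3712\right) \left(- \frac{1}{99}\right) - \frac{223}{3 \cdot \frac{1}{12} \left(-6\right) \left(1 - 144\right)} = \frac{3712}{99} - \frac{223}{3 \cdot \frac{1}{12} \left(-6\right) \left(-143\right)} = \frac{3712}{99} - \frac{223}{3 \cdot \frac{143}{2}} = \frac{3712}{99} - \frac{223}{\frac{429}{2}} = \frac{3712}{99} - \frac{446}{429} = \frac{46918}{1287}$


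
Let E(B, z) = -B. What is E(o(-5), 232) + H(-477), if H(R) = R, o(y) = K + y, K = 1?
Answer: -473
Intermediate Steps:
o(y) = 1 + y
E(o(-5), 232) + H(-477) = -(1 - 5) - 477 = -1*(-4) - 477 = 4 - 477 = -473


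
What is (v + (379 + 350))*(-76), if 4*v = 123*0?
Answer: -55404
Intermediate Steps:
v = 0 (v = (123*0)/4 = (¼)*0 = 0)
(v + (379 + 350))*(-76) = (0 + (379 + 350))*(-76) = (0 + 729)*(-76) = 729*(-76) = -55404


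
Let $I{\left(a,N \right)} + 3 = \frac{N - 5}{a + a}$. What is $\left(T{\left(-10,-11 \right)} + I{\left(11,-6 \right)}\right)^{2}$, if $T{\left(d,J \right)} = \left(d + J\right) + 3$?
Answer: $\frac{1849}{4} \approx 462.25$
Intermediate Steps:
$I{\left(a,N \right)} = -3 + \frac{-5 + N}{2 a}$ ($I{\left(a,N \right)} = -3 + \frac{N - 5}{a + a} = -3 + \frac{-5 + N}{2 a}$)
$T{\left(d,J \right)} = 3 + J + d$ ($T{\left(d,J \right)} = \left(J + d\right) + 3 = 3 + J + d$)
$\left(T{\left(-10,-11 \right)} + I{\left(11,-6 \right)}\right)^{2} = \left(\left(3 - 11 - 10\right) + \frac{-5 - 6 - 66}{2 \cdot 11}\right)^{2} = \left(-18 + \frac{1}{2} \cdot \frac{1}{11} \left(-5 - 6 - 66\right)\right)^{2} = \left(-18 + \frac{1}{2} \cdot \frac{1}{11} \left(-77\right)\right)^{2} = \left(-18 - \frac{7}{2}\right)^{2} = \left(- \frac{43}{2}\right)^{2} = \frac{1849}{4}$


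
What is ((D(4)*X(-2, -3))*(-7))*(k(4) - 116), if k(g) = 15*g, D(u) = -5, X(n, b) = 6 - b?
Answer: -17640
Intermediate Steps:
((D(4)*X(-2, -3))*(-7))*(k(4) - 116) = (-5*(6 - 1*(-3))*(-7))*(15*4 - 116) = (-5*(6 + 3)*(-7))*(60 - 116) = (-5*9*(-7))*(-56) = -45*(-7)*(-56) = 315*(-56) = -17640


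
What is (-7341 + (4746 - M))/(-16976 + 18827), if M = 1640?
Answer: -4235/1851 ≈ -2.2880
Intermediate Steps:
(-7341 + (4746 - M))/(-16976 + 18827) = (-7341 + (4746 - 1*1640))/(-16976 + 18827) = (-7341 + (4746 - 1640))/1851 = (-7341 + 3106)*(1/1851) = -4235*1/1851 = -4235/1851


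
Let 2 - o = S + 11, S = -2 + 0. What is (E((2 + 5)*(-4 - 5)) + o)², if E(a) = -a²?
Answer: 15808576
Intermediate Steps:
S = -2
o = -7 (o = 2 - (-2 + 11) = 2 - 1*9 = 2 - 9 = -7)
(E((2 + 5)*(-4 - 5)) + o)² = (-((2 + 5)*(-4 - 5))² - 7)² = (-(7*(-9))² - 7)² = (-1*(-63)² - 7)² = (-1*3969 - 7)² = (-3969 - 7)² = (-3976)² = 15808576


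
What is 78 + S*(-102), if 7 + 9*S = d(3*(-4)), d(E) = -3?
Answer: 574/3 ≈ 191.33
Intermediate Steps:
S = -10/9 (S = -7/9 + (1/9)*(-3) = -7/9 - 1/3 = -10/9 ≈ -1.1111)
78 + S*(-102) = 78 - 10/9*(-102) = 78 + 340/3 = 574/3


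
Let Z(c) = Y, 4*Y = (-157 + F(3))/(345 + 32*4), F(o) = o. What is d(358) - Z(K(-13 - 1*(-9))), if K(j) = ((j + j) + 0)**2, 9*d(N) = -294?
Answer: -8407/258 ≈ -32.585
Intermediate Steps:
d(N) = -98/3 (d(N) = (1/9)*(-294) = -98/3)
K(j) = 4*j**2 (K(j) = (2*j + 0)**2 = (2*j)**2 = 4*j**2)
Y = -7/86 (Y = ((-157 + 3)/(345 + 32*4))/4 = (-154/(345 + 128))/4 = (-154/473)/4 = (-154*1/473)/4 = (1/4)*(-14/43) = -7/86 ≈ -0.081395)
Z(c) = -7/86
d(358) - Z(K(-13 - 1*(-9))) = -98/3 - 1*(-7/86) = -98/3 + 7/86 = -8407/258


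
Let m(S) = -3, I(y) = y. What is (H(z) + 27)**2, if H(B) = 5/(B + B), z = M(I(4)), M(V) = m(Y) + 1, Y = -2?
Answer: 10609/16 ≈ 663.06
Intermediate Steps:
M(V) = -2 (M(V) = -3 + 1 = -2)
z = -2
H(B) = 5/(2*B) (H(B) = 5/((2*B)) = 5*(1/(2*B)) = 5/(2*B))
(H(z) + 27)**2 = ((5/2)/(-2) + 27)**2 = ((5/2)*(-1/2) + 27)**2 = (-5/4 + 27)**2 = (103/4)**2 = 10609/16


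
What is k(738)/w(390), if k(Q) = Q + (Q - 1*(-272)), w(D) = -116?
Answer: -437/29 ≈ -15.069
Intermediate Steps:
k(Q) = 272 + 2*Q (k(Q) = Q + (Q + 272) = Q + (272 + Q) = 272 + 2*Q)
k(738)/w(390) = (272 + 2*738)/(-116) = (272 + 1476)*(-1/116) = 1748*(-1/116) = -437/29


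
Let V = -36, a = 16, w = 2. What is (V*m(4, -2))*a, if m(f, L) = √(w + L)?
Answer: 0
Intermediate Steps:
m(f, L) = √(2 + L)
(V*m(4, -2))*a = -36*√(2 - 2)*16 = -36*√0*16 = -36*0*16 = 0*16 = 0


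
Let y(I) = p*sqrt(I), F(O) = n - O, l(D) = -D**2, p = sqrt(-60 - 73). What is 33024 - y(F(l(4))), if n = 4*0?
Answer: 33024 - 4*I*sqrt(133) ≈ 33024.0 - 46.13*I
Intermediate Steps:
p = I*sqrt(133) (p = sqrt(-133) = I*sqrt(133) ≈ 11.533*I)
n = 0
F(O) = -O (F(O) = 0 - O = -O)
y(I) = I*sqrt(133)*sqrt(I) (y(I) = (I*sqrt(133))*sqrt(I) = I*sqrt(133)*sqrt(I))
33024 - y(F(l(4))) = 33024 - I*sqrt(133)*sqrt(-(-1)*4**2) = 33024 - I*sqrt(133)*sqrt(-(-1)*16) = 33024 - I*sqrt(133)*sqrt(-1*(-16)) = 33024 - I*sqrt(133)*sqrt(16) = 33024 - I*sqrt(133)*4 = 33024 - 4*I*sqrt(133)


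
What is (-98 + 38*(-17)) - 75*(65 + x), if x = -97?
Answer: 1656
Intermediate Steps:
(-98 + 38*(-17)) - 75*(65 + x) = (-98 + 38*(-17)) - 75*(65 - 97) = (-98 - 646) - 75*(-32) = -744 + 2400 = 1656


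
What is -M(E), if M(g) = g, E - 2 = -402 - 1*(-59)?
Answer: 341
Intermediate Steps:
E = -341 (E = 2 + (-402 - 1*(-59)) = 2 + (-402 + 59) = 2 - 343 = -341)
-M(E) = -1*(-341) = 341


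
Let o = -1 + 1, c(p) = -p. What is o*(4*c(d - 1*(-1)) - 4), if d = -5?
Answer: 0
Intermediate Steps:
o = 0
o*(4*c(d - 1*(-1)) - 4) = 0*(4*(-(-5 - 1*(-1))) - 4) = 0*(4*(-(-5 + 1)) - 4) = 0*(4*(-1*(-4)) - 4) = 0*(4*4 - 4) = 0*(16 - 4) = 0*12 = 0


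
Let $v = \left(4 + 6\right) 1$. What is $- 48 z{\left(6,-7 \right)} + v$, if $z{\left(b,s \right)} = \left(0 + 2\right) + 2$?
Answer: $-182$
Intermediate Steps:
$z{\left(b,s \right)} = 4$ ($z{\left(b,s \right)} = 2 + 2 = 4$)
$v = 10$ ($v = 10 \cdot 1 = 10$)
$- 48 z{\left(6,-7 \right)} + v = \left(-48\right) 4 + 10 = -192 + 10 = -182$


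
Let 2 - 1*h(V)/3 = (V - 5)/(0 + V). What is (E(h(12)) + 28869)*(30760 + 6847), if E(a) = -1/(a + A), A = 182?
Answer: 808828829407/745 ≈ 1.0857e+9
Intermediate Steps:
h(V) = 6 - 3*(-5 + V)/V (h(V) = 6 - 3*(V - 5)/(0 + V) = 6 - 3*(-5 + V)/V)
E(a) = -1/(182 + a) (E(a) = -1/(a + 182) = -1/(182 + a))
(E(h(12)) + 28869)*(30760 + 6847) = (-1/(182 + (3 + 15/12)) + 28869)*(30760 + 6847) = (-1/(182 + (3 + 15*(1/12))) + 28869)*37607 = (-1/(182 + (3 + 5/4)) + 28869)*37607 = (-1/(182 + 17/4) + 28869)*37607 = (-1/745/4 + 28869)*37607 = (-1*4/745 + 28869)*37607 = (-4/745 + 28869)*37607 = (21507401/745)*37607 = 808828829407/745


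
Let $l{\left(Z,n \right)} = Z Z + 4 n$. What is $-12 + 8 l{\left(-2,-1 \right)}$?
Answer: $-12$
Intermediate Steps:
$l{\left(Z,n \right)} = Z^{2} + 4 n$
$-12 + 8 l{\left(-2,-1 \right)} = -12 + 8 \left(\left(-2\right)^{2} + 4 \left(-1\right)\right) = -12 + 8 \left(4 - 4\right) = -12 + 8 \cdot 0 = -12 + 0 = -12$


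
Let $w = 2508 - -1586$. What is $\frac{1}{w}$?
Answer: $\frac{1}{4094} \approx 0.00024426$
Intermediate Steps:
$w = 4094$ ($w = 2508 + 1586 = 4094$)
$\frac{1}{w} = \frac{1}{4094}$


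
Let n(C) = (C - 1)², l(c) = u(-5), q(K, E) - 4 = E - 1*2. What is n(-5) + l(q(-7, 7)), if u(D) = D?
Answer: 31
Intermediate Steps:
q(K, E) = 2 + E (q(K, E) = 4 + (E - 1*2) = 4 + (E - 2) = 4 + (-2 + E) = 2 + E)
l(c) = -5
n(C) = (-1 + C)²
n(-5) + l(q(-7, 7)) = (-1 - 5)² - 5 = (-6)² - 5 = 36 - 5 = 31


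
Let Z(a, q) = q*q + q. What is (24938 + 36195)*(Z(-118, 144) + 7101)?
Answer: 1710562473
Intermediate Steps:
Z(a, q) = q + q**2 (Z(a, q) = q**2 + q = q + q**2)
(24938 + 36195)*(Z(-118, 144) + 7101) = (24938 + 36195)*(144*(1 + 144) + 7101) = 61133*(144*145 + 7101) = 61133*(20880 + 7101) = 61133*27981 = 1710562473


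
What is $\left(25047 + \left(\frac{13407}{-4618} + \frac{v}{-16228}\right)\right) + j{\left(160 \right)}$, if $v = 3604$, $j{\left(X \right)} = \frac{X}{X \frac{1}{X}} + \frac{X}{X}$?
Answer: $\frac{472219023991}{18735226} \approx 25205.0$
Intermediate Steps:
$j{\left(X \right)} = 1 + X$ ($j{\left(X \right)} = \frac{X}{1} + 1 = X 1 + 1 = X + 1 = 1 + X$)
$\left(25047 + \left(\frac{13407}{-4618} + \frac{v}{-16228}\right)\right) + j{\left(160 \right)} = \left(25047 + \left(\frac{13407}{-4618} + \frac{3604}{-16228}\right)\right) + \left(1 + 160\right) = \left(25047 + \left(13407 \left(- \frac{1}{4618}\right) + 3604 \left(- \frac{1}{16228}\right)\right)\right) + 161 = \left(25047 - \frac{58553017}{18735226}\right) + 161 = \frac{469202652605}{18735226} + 161 = \frac{472219023991}{18735226}$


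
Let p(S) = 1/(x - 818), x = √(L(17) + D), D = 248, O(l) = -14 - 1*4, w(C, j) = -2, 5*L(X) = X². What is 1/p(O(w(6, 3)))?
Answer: -818 + √7645/5 ≈ -800.51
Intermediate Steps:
L(X) = X²/5
O(l) = -18 (O(l) = -14 - 4 = -18)
x = √7645/5 (x = √((⅕)*17² + 248) = √((⅕)*289 + 248) = √(289/5 + 248) = √(1529/5) = √7645/5 ≈ 17.487)
p(S) = 1/(-818 + √7645/5) (p(S) = 1/(√7645/5 - 818) = 1/(-818 + √7645/5))
1/p(O(w(6, 3))) = 1/(-4090/3344091 - √7645/3344091)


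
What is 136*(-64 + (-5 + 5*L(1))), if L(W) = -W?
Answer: -10064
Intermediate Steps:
136*(-64 + (-5 + 5*L(1))) = 136*(-64 + (-5 + 5*(-1*1))) = 136*(-64 + (-5 + 5*(-1))) = 136*(-64 + (-5 - 5)) = 136*(-64 - 10) = 136*(-74) = -10064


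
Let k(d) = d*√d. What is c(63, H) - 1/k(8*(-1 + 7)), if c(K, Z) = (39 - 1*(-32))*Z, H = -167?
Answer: -11857 - √3/576 ≈ -11857.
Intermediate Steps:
k(d) = d^(3/2)
c(K, Z) = 71*Z (c(K, Z) = (39 + 32)*Z = 71*Z)
c(63, H) - 1/k(8*(-1 + 7)) = 71*(-167) - 1/((8*(-1 + 7))^(3/2)) = -11857 - 1/((8*6)^(3/2)) = -11857 - 1/(48^(3/2)) = -11857 - 1/(192*√3) = -11857 - √3/576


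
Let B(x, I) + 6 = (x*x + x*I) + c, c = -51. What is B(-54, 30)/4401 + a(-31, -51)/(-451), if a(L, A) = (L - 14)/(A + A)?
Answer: 6310937/22494978 ≈ 0.28055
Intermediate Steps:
a(L, A) = (-14 + L)/(2*A) (a(L, A) = (-14 + L)/((2*A)) = (-14 + L)*(1/(2*A)) = (-14 + L)/(2*A))
B(x, I) = -57 + x² + I*x (B(x, I) = -6 + ((x*x + x*I) - 51) = -6 + ((x² + I*x) - 51) = -6 + (-51 + x² + I*x) = -57 + x² + I*x)
B(-54, 30)/4401 + a(-31, -51)/(-451) = (-57 + (-54)² + 30*(-54))/4401 + ((½)*(-14 - 31)/(-51))/(-451) = (-57 + 2916 - 1620)*(1/4401) + ((½)*(-1/51)*(-45))*(-1/451) = 1239*(1/4401) + (15/34)*(-1/451) = 413/1467 - 15/15334 = 6310937/22494978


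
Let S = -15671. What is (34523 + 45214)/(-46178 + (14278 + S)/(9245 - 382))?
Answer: -235569677/136425669 ≈ -1.7267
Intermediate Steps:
(34523 + 45214)/(-46178 + (14278 + S)/(9245 - 382)) = (34523 + 45214)/(-46178 + (14278 - 15671)/(9245 - 382)) = 79737/(-46178 - 1393/8863) = 79737/(-409277007/8863) = 79737*(-8863/409277007) = -235569677/136425669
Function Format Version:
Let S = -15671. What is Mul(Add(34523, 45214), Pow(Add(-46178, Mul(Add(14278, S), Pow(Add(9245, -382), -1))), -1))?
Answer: Rational(-235569677, 136425669) ≈ -1.7267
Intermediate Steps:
Mul(Add(34523, 45214), Pow(Add(-46178, Mul(Add(14278, S), Pow(Add(9245, -382), -1))), -1)) = Mul(Add(34523, 45214), Pow(Add(-46178, Mul(Add(14278, -15671), Pow(Add(9245, -382), -1))), -1)) = Mul(79737, Pow(Add(-46178, Mul(-1393, Pow(8863, -1))), -1)) = Mul(79737, Pow(Add(-46178, Mul(-1393, Rational(1, 8863))), -1)) = Mul(79737, Pow(Add(-46178, Rational(-1393, 8863)), -1)) = Mul(79737, Pow(Rational(-409277007, 8863), -1)) = Mul(79737, Rational(-8863, 409277007)) = Rational(-235569677, 136425669)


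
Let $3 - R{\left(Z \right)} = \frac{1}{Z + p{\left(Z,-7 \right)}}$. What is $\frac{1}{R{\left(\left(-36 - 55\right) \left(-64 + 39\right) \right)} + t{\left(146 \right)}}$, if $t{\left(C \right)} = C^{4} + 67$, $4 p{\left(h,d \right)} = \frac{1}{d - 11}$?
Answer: $\frac{163799}{74425667106802} \approx 2.2008 \cdot 10^{-9}$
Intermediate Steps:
$p{\left(h,d \right)} = \frac{1}{4 \left(-11 + d\right)}$ ($p{\left(h,d \right)} = \frac{1}{4 \left(d - 11\right)} = \frac{1}{4 \left(-11 + d\right)}$)
$t{\left(C \right)} = 67 + C^{4}$
$R{\left(Z \right)} = 3 - \frac{1}{- \frac{1}{72} + Z}$ ($R{\left(Z \right)} = 3 - \frac{1}{Z + \frac{1}{4 \left(-11 - 7\right)}} = 3 - \frac{1}{Z + \frac{1}{4 \left(-18\right)}} = 3 - \frac{1}{Z + \frac{1}{4} \left(- \frac{1}{18}\right)} = 3 - \frac{1}{Z - \frac{1}{72}} = 3 - \frac{1}{- \frac{1}{72} + Z}$)
$\frac{1}{R{\left(\left(-36 - 55\right) \left(-64 + 39\right) \right)} + t{\left(146 \right)}} = \frac{1}{\frac{3 \left(-25 + 72 \left(-36 - 55\right) \left(-64 + 39\right)\right)}{-1 + 72 \left(-36 - 55\right) \left(-64 + 39\right)} + \left(67 + 146^{4}\right)} = \frac{1}{\frac{3 \left(-25 + 72 \left(\left(-91\right) \left(-25\right)\right)\right)}{-1 + 72 \left(\left(-91\right) \left(-25\right)\right)} + \left(67 + 454371856\right)} = \frac{1}{\frac{3 \left(-25 + 72 \cdot 2275\right)}{-1 + 72 \cdot 2275} + 454371923} = \frac{1}{\frac{3 \left(-25 + 163800\right)}{-1 + 163800} + 454371923} = \frac{1}{3 \cdot \frac{1}{163799} \cdot 163775 + 454371923} = \frac{1}{\frac{491325}{163799} + 454371923} = \frac{1}{\frac{74425667106802}{163799}} = \frac{163799}{74425667106802}$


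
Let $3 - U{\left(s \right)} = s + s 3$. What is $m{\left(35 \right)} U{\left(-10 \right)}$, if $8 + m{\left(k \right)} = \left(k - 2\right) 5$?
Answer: $6751$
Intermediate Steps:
$m{\left(k \right)} = -18 + 5 k$ ($m{\left(k \right)} = -8 + \left(k - 2\right) 5 = -8 + \left(-2 + k\right) 5 = -8 + \left(-10 + 5 k\right) = -18 + 5 k$)
$U{\left(s \right)} = 3 - 4 s$ ($U{\left(s \right)} = 3 - \left(s + s 3\right) = 3 - \left(s + 3 s\right) = 3 - 4 s$)
$m{\left(35 \right)} U{\left(-10 \right)} = \left(-18 + 5 \cdot 35\right) \left(3 - -40\right) = \left(-18 + 175\right) \left(3 + 40\right) = 157 \cdot 43 = 6751$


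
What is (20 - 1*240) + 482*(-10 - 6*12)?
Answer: -39744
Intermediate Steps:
(20 - 1*240) + 482*(-10 - 6*12) = (20 - 240) + 482*(-10 - 72) = -220 + 482*(-82) = -220 - 39524 = -39744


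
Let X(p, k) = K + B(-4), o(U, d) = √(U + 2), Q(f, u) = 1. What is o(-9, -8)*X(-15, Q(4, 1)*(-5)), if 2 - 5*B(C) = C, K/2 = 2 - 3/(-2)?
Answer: 41*I*√7/5 ≈ 21.695*I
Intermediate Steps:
K = 7 (K = 2*(2 - 3/(-2)) = 2*(2 - 3*(-1)/2) = 2*(2 - 1*(-3/2)) = 2*(2 + 3/2) = 2*(7/2) = 7)
B(C) = ⅖ - C/5
o(U, d) = √(2 + U)
X(p, k) = 41/5 (X(p, k) = 7 + (⅖ - ⅕*(-4)) = 7 + (⅖ + ⅘) = 7 + 6/5 = 41/5)
o(-9, -8)*X(-15, Q(4, 1)*(-5)) = √(2 - 9)*(41/5) = √(-7)*(41/5) = (I*√7)*(41/5) = 41*I*√7/5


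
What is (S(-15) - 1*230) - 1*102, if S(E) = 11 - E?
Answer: -306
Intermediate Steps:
(S(-15) - 1*230) - 1*102 = ((11 - 1*(-15)) - 1*230) - 1*102 = ((11 + 15) - 230) - 102 = (26 - 230) - 102 = -204 - 102 = -306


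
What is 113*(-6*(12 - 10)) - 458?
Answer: -1814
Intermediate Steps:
113*(-6*(12 - 10)) - 458 = 113*(-6*2) - 458 = 113*(-12) - 458 = -1356 - 458 = -1814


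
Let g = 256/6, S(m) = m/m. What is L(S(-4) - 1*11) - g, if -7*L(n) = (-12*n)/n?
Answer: -860/21 ≈ -40.952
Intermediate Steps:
S(m) = 1
g = 128/3 (g = 256*(⅙) = 128/3 ≈ 42.667)
L(n) = 12/7 (L(n) = -(-12*n)/(7*n) = -⅐*(-12) = 12/7)
L(S(-4) - 1*11) - g = 12/7 - 1*128/3 = 12/7 - 128/3 = -860/21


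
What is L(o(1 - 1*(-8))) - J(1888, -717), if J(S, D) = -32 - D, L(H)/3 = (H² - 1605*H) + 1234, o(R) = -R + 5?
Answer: 22325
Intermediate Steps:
o(R) = 5 - R
L(H) = 3702 - 4815*H + 3*H² (L(H) = 3*((H² - 1605*H) + 1234) = 3*(1234 + H² - 1605*H) = 3702 - 4815*H + 3*H²)
L(o(1 - 1*(-8))) - J(1888, -717) = (3702 - 4815*(5 - (1 - 1*(-8))) + 3*(5 - (1 - 1*(-8)))²) - (-32 - 1*(-717)) = (3702 - 4815*(5 - (1 + 8)) + 3*(5 - (1 + 8))²) - (-32 + 717) = (3702 - 4815*(5 - 1*9) + 3*(5 - 1*9)²) - 1*685 = (3702 - 4815*(5 - 9) + 3*(5 - 9)²) - 685 = (3702 - 4815*(-4) + 3*(-4)²) - 685 = (3702 + 19260 + 3*16) - 685 = (3702 + 19260 + 48) - 685 = 23010 - 685 = 22325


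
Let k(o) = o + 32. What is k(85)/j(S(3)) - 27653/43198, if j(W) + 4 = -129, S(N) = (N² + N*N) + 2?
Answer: -8732015/5745334 ≈ -1.5198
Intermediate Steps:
k(o) = 32 + o
S(N) = 2 + 2*N² (S(N) = (N² + N²) + 2 = 2*N² + 2 = 2 + 2*N²)
j(W) = -133 (j(W) = -4 - 129 = -133)
k(85)/j(S(3)) - 27653/43198 = (32 + 85)/(-133) - 27653/43198 = 117*(-1/133) - 27653*1/43198 = -117/133 - 27653/43198 = -8732015/5745334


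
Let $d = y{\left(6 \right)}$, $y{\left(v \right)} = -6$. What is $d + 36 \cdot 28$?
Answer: $1002$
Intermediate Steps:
$d = -6$
$d + 36 \cdot 28 = -6 + 36 \cdot 28 = -6 + 1008 = 1002$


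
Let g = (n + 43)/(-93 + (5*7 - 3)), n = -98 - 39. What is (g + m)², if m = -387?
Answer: 552861169/3721 ≈ 1.4858e+5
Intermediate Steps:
n = -137
g = 94/61 (g = (-137 + 43)/(-93 + (5*7 - 3)) = -94/(-93 + (35 - 3)) = -94/(-93 + 32) = -94/(-61) = -94*(-1/61) = 94/61 ≈ 1.5410)
(g + m)² = (94/61 - 387)² = (-23513/61)² = 552861169/3721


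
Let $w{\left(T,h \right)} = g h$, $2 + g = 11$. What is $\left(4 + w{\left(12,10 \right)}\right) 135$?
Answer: $12690$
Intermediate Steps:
$g = 9$ ($g = -2 + 11 = 9$)
$w{\left(T,h \right)} = 9 h$
$\left(4 + w{\left(12,10 \right)}\right) 135 = \left(4 + 9 \cdot 10\right) 135 = \left(4 + 90\right) 135 = 94 \cdot 135 = 12690$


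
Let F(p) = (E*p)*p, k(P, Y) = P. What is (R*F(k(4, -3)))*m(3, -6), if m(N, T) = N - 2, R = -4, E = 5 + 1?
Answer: -384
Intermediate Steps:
E = 6
m(N, T) = -2 + N
F(p) = 6*p² (F(p) = (6*p)*p = 6*p²)
(R*F(k(4, -3)))*m(3, -6) = (-24*4²)*(-2 + 3) = -24*16*1 = -4*96*1 = -384*1 = -384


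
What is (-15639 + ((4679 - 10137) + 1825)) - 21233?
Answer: -40505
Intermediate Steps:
(-15639 + ((4679 - 10137) + 1825)) - 21233 = (-15639 + (-5458 + 1825)) - 21233 = (-15639 - 3633) - 21233 = -19272 - 21233 = -40505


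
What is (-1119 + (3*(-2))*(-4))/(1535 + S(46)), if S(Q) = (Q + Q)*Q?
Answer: -15/79 ≈ -0.18987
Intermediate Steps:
S(Q) = 2*Q² (S(Q) = (2*Q)*Q = 2*Q²)
(-1119 + (3*(-2))*(-4))/(1535 + S(46)) = (-1119 + (3*(-2))*(-4))/(1535 + 2*46²) = (-1119 - 6*(-4))/(1535 + 2*2116) = (-1119 + 24)/(1535 + 4232) = -1095/5767 = -1095*1/5767 = -15/79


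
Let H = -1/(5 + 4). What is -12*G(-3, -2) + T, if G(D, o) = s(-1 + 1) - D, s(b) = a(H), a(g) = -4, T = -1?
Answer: 11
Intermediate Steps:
H = -⅑ (H = -1/9 = -1*⅑ = -⅑ ≈ -0.11111)
s(b) = -4
G(D, o) = -4 - D
-12*G(-3, -2) + T = -12*(-4 - 1*(-3)) - 1 = -12*(-4 + 3) - 1 = -12*(-1) - 1 = 12 - 1 = 11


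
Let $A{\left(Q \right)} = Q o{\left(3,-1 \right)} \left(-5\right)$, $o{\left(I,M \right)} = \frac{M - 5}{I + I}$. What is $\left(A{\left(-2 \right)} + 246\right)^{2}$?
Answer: $55696$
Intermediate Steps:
$o{\left(I,M \right)} = \frac{-5 + M}{2 I}$
$A{\left(Q \right)} = 5 Q$ ($A{\left(Q \right)} = Q \frac{-5 - 1}{2 \cdot 3} \left(-5\right) = Q \frac{1}{2} \cdot \frac{1}{3} \left(-6\right) \left(-5\right) = Q \left(-1\right) \left(-5\right) = - Q \left(-5\right) = 5 Q$)
$\left(A{\left(-2 \right)} + 246\right)^{2} = \left(5 \left(-2\right) + 246\right)^{2} = \left(-10 + 246\right)^{2} = 236^{2} = 55696$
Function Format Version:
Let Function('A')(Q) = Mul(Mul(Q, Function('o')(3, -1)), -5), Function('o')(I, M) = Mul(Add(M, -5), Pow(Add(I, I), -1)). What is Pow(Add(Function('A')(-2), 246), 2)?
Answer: 55696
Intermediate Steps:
Function('o')(I, M) = Mul(Rational(1, 2), Pow(I, -1), Add(-5, M)) (Function('o')(I, M) = Mul(Add(-5, M), Pow(Mul(2, I), -1)) = Mul(Add(-5, M), Mul(Rational(1, 2), Pow(I, -1))) = Mul(Rational(1, 2), Pow(I, -1), Add(-5, M)))
Function('A')(Q) = Mul(5, Q) (Function('A')(Q) = Mul(Mul(Q, Mul(Rational(1, 2), Pow(3, -1), Add(-5, -1))), -5) = Mul(Mul(Q, Mul(Rational(1, 2), Rational(1, 3), -6)), -5) = Mul(Mul(Q, -1), -5) = Mul(Mul(-1, Q), -5) = Mul(5, Q))
Pow(Add(Function('A')(-2), 246), 2) = Pow(Add(Mul(5, -2), 246), 2) = Pow(Add(-10, 246), 2) = Pow(236, 2) = 55696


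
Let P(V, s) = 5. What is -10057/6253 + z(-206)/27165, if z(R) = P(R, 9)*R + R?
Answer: -93642371/56620915 ≈ -1.6538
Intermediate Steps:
z(R) = 6*R (z(R) = 5*R + R = 6*R)
-10057/6253 + z(-206)/27165 = -10057/6253 + (6*(-206))/27165 = -10057*1/6253 - 1236*1/27165 = -10057/6253 - 412/9055 = -93642371/56620915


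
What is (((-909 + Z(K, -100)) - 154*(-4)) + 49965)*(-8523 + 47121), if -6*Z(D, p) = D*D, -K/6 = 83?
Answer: 321830124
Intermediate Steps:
K = -498 (K = -6*83 = -498)
Z(D, p) = -D**2/6 (Z(D, p) = -D*D/6 = -D**2/6)
(((-909 + Z(K, -100)) - 154*(-4)) + 49965)*(-8523 + 47121) = (((-909 - 1/6*(-498)**2) - 154*(-4)) + 49965)*(-8523 + 47121) = (((-909 - 1/6*248004) + 616) + 49965)*38598 = (((-909 - 41334) + 616) + 49965)*38598 = ((-42243 + 616) + 49965)*38598 = (-41627 + 49965)*38598 = 8338*38598 = 321830124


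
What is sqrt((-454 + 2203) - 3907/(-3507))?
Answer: 5*sqrt(860989542)/3507 ≈ 41.834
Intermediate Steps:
sqrt((-454 + 2203) - 3907/(-3507)) = sqrt(1749 - 3907*(-1/3507)) = sqrt(1749 + 3907/3507) = sqrt(6137650/3507) = 5*sqrt(860989542)/3507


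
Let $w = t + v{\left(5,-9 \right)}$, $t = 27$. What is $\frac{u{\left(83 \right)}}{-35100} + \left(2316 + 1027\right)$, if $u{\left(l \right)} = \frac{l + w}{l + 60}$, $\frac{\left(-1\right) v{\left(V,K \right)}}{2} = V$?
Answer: $\frac{167795198}{50193} \approx 3343.0$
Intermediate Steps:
$v{\left(V,K \right)} = - 2 V$
$w = 17$ ($w = 27 - 10 = 17$)
$u{\left(l \right)} = \frac{17 + l}{60 + l}$ ($u{\left(l \right)} = \frac{l + 17}{l + 60} = \frac{17 + l}{60 + l}$)
$\frac{u{\left(83 \right)}}{-35100} + \left(2316 + 1027\right) = \frac{\frac{1}{60 + 83} \left(17 + 83\right)}{-35100} + \left(2316 + 1027\right) = \frac{1}{143} \cdot 100 \left(- \frac{1}{35100}\right) + 3343 = \frac{100}{143} \left(- \frac{1}{35100}\right) + 3343 = - \frac{1}{50193} + 3343 = \frac{167795198}{50193}$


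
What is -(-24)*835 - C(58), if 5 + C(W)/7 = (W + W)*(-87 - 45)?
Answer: 127259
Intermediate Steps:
C(W) = -35 - 1848*W (C(W) = -35 + 7*((W + W)*(-87 - 45)) = -35 + 7*((2*W)*(-132)) = -35 + 7*(-264*W) = -35 - 1848*W)
-(-24)*835 - C(58) = -(-24)*835 - (-35 - 1848*58) = -1*(-20040) - (-35 - 107184) = 20040 - 1*(-107219) = 20040 + 107219 = 127259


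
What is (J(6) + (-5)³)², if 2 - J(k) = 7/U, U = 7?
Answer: 15376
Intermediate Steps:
J(k) = 1 (J(k) = 2 - 7/7 = 2 - 1*1 = 2 - 1 = 1)
(J(6) + (-5)³)² = (1 + (-5)³)² = (1 - 125)² = (-124)² = 15376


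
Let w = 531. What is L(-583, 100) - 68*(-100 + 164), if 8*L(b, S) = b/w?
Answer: -18487879/4248 ≈ -4352.1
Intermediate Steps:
L(b, S) = b/4248 (L(b, S) = (b/531)/8 = b/4248)
L(-583, 100) - 68*(-100 + 164) = (1/4248)*(-583) - 68*(-100 + 164) = -583/4248 - 68*64 = -583/4248 - 1*4352 = -583/4248 - 4352 = -18487879/4248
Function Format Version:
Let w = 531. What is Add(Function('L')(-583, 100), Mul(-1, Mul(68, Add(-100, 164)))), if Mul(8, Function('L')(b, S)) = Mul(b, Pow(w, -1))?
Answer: Rational(-18487879, 4248) ≈ -4352.1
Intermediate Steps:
Function('L')(b, S) = Mul(Rational(1, 4248), b) (Function('L')(b, S) = Mul(Rational(1, 8), Mul(b, Pow(531, -1))) = Mul(Rational(1, 8), Mul(b, Rational(1, 531))) = Mul(Rational(1, 8), Mul(Rational(1, 531), b)) = Mul(Rational(1, 4248), b))
Add(Function('L')(-583, 100), Mul(-1, Mul(68, Add(-100, 164)))) = Add(Mul(Rational(1, 4248), -583), Mul(-1, Mul(68, Add(-100, 164)))) = Add(Rational(-583, 4248), Mul(-1, Mul(68, 64))) = Add(Rational(-583, 4248), Mul(-1, 4352)) = Add(Rational(-583, 4248), -4352) = Rational(-18487879, 4248)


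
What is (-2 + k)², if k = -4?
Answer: 36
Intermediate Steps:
(-2 + k)² = (-2 - 4)² = (-6)² = 36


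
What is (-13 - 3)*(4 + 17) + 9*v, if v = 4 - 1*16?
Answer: -444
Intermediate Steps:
v = -12 (v = 4 - 16 = -12)
(-13 - 3)*(4 + 17) + 9*v = (-13 - 3)*(4 + 17) + 9*(-12) = -16*21 - 108 = -336 - 108 = -444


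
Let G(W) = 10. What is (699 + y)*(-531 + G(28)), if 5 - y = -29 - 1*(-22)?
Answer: -370431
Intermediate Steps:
y = 12 (y = 5 - (-29 - 1*(-22)) = 5 - (-29 + 22) = 5 - 1*(-7) = 5 + 7 = 12)
(699 + y)*(-531 + G(28)) = (699 + 12)*(-531 + 10) = 711*(-521) = -370431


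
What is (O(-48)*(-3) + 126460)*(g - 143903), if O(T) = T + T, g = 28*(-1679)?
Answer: -24198094420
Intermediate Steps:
g = -47012
O(T) = 2*T
(O(-48)*(-3) + 126460)*(g - 143903) = ((2*(-48))*(-3) + 126460)*(-47012 - 143903) = (-96*(-3) + 126460)*(-190915) = (288 + 126460)*(-190915) = 126748*(-190915) = -24198094420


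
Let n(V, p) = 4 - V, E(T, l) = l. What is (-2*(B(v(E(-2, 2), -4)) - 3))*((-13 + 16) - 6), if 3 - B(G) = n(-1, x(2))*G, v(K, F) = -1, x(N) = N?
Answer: 30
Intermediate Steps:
B(G) = 3 - 5*G (B(G) = 3 - (4 - 1*(-1))*G = 3 - (4 + 1)*G = 3 - 5*G)
(-2*(B(v(E(-2, 2), -4)) - 3))*((-13 + 16) - 6) = (-2*((3 - 5*(-1)) - 3))*((-13 + 16) - 6) = (-2*((3 + 5) - 3))*(3 - 6) = -2*(8 - 3)*(-3) = -2*5*(-3) = -10*(-3) = 30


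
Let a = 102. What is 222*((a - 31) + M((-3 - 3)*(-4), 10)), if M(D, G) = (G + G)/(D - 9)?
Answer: 16058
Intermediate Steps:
M(D, G) = 2*G/(-9 + D) (M(D, G) = (2*G)/(-9 + D) = 2*G/(-9 + D))
222*((a - 31) + M((-3 - 3)*(-4), 10)) = 222*((102 - 31) + 2*10/(-9 + (-3 - 3)*(-4))) = 222*(71 + 2*10/(-9 - 6*(-4))) = 222*(71 + 2*10/(-9 + 24)) = 222*(71 + 2*10/15) = 222*(71 + 2*10*(1/15)) = 222*(71 + 4/3) = 222*(217/3) = 16058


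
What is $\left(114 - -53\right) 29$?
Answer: $4843$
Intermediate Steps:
$\left(114 - -53\right) 29 = \left(114 + \left(-5 + 58\right)\right) 29 = \left(114 + 53\right) 29 = 167 \cdot 29 = 4843$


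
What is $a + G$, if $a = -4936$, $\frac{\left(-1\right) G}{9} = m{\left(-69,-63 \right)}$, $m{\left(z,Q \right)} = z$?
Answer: $-4315$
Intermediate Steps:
$G = 621$ ($G = \left(-9\right) \left(-69\right) = 621$)
$a + G = -4936 + 621 = -4315$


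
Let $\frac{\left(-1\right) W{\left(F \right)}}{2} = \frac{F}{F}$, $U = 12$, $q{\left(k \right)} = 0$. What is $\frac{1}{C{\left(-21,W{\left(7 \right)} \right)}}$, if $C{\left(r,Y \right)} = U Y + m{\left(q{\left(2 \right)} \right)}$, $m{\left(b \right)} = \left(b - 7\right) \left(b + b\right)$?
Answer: $- \frac{1}{24} \approx -0.041667$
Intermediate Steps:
$m{\left(b \right)} = 2 b \left(-7 + b\right)$ ($m{\left(b \right)} = \left(-7 + b\right) 2 b = 2 b \left(-7 + b\right)$)
$W{\left(F \right)} = -2$ ($W{\left(F \right)} = - 2 \frac{F}{F} = \left(-2\right) 1 = -2$)
$C{\left(r,Y \right)} = 12 Y$ ($C{\left(r,Y \right)} = 12 Y + 2 \cdot 0 \left(-7 + 0\right) = 12 Y + 2 \cdot 0 \left(-7\right) = 12 Y + 0 = 12 Y$)
$\frac{1}{C{\left(-21,W{\left(7 \right)} \right)}} = \frac{1}{12 \left(-2\right)} = \frac{1}{-24} = - \frac{1}{24}$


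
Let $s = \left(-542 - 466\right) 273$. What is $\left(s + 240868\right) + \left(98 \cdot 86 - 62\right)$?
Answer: $-25950$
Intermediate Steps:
$s = -275184$ ($s = \left(-542 - 466\right) 273 = \left(-1008\right) 273 = -275184$)
$\left(s + 240868\right) + \left(98 \cdot 86 - 62\right) = \left(-275184 + 240868\right) + \left(98 \cdot 86 - 62\right) = -34316 + \left(8428 - 62\right) = -34316 + 8366 = -25950$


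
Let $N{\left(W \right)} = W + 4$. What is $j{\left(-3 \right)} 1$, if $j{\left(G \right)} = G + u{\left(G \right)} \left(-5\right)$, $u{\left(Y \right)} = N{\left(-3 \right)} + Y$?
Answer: $7$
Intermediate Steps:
$N{\left(W \right)} = 4 + W$
$u{\left(Y \right)} = 1 + Y$ ($u{\left(Y \right)} = \left(4 - 3\right) + Y = 1 + Y$)
$j{\left(G \right)} = -5 - 4 G$ ($j{\left(G \right)} = G + \left(1 + G\right) \left(-5\right) = G - \left(5 + 5 G\right) = -5 - 4 G$)
$j{\left(-3 \right)} 1 = \left(-5 - -12\right) 1 = \left(-5 + 12\right) 1 = 7 \cdot 1 = 7$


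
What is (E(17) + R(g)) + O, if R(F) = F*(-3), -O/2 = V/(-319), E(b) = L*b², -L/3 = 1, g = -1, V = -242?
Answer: -25100/29 ≈ -865.52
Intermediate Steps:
L = -3 (L = -3*1 = -3)
E(b) = -3*b²
O = -44/29 (O = -(-484)/(-319) = -(-484)*(-1)/319 = -2*22/29 = -44/29 ≈ -1.5172)
R(F) = -3*F
(E(17) + R(g)) + O = (-3*17² - 3*(-1)) - 44/29 = (-3*289 + 3) - 44/29 = (-867 + 3) - 44/29 = -864 - 44/29 = -25100/29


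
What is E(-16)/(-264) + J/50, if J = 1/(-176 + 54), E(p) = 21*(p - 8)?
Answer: 128089/67100 ≈ 1.9089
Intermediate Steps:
E(p) = -168 + 21*p (E(p) = 21*(-8 + p) = -168 + 21*p)
J = -1/122 (J = 1/(-122) = -1/122 ≈ -0.0081967)
E(-16)/(-264) + J/50 = (-168 + 21*(-16))/(-264) - 1/122/50 = (-168 - 336)*(-1/264) - 1/122*1/50 = -504*(-1/264) - 1/6100 = 21/11 - 1/6100 = 128089/67100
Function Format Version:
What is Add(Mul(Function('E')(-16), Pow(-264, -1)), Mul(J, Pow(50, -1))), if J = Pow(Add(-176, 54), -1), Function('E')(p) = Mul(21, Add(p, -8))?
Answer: Rational(128089, 67100) ≈ 1.9089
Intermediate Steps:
Function('E')(p) = Add(-168, Mul(21, p)) (Function('E')(p) = Mul(21, Add(-8, p)) = Add(-168, Mul(21, p)))
J = Rational(-1, 122) (J = Pow(-122, -1) = Rational(-1, 122) ≈ -0.0081967)
Add(Mul(Function('E')(-16), Pow(-264, -1)), Mul(J, Pow(50, -1))) = Add(Mul(Add(-168, Mul(21, -16)), Pow(-264, -1)), Mul(Rational(-1, 122), Pow(50, -1))) = Add(Mul(Add(-168, -336), Rational(-1, 264)), Mul(Rational(-1, 122), Rational(1, 50))) = Add(Mul(-504, Rational(-1, 264)), Rational(-1, 6100)) = Add(Rational(21, 11), Rational(-1, 6100)) = Rational(128089, 67100)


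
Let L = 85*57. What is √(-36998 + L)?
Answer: I*√32153 ≈ 179.31*I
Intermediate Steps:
L = 4845
√(-36998 + L) = √(-36998 + 4845) = √(-32153) = I*√32153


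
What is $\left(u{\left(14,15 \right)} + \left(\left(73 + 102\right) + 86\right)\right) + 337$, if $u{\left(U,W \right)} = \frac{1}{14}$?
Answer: $\frac{8373}{14} \approx 598.07$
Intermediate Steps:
$u{\left(U,W \right)} = \frac{1}{14}$
$\left(u{\left(14,15 \right)} + \left(\left(73 + 102\right) + 86\right)\right) + 337 = \left(\frac{1}{14} + \left(\left(73 + 102\right) + 86\right)\right) + 337 = \left(\frac{1}{14} + \left(175 + 86\right)\right) + 337 = \left(\frac{1}{14} + 261\right) + 337 = \frac{3655}{14} + 337 = \frac{8373}{14}$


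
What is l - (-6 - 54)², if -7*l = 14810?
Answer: -40010/7 ≈ -5715.7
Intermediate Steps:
l = -14810/7 (l = -⅐*14810 = -14810/7 ≈ -2115.7)
l - (-6 - 54)² = -14810/7 - (-6 - 54)² = -14810/7 - 1*(-60)² = -14810/7 - 1*3600 = -14810/7 - 3600 = -40010/7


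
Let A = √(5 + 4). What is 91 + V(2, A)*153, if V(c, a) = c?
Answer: 397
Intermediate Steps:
A = 3 (A = √9 = 3)
91 + V(2, A)*153 = 91 + 2*153 = 91 + 306 = 397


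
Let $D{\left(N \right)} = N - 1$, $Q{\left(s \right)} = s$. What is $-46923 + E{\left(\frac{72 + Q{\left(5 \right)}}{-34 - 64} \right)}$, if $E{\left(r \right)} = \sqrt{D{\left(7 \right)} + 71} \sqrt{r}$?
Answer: $-46923 + \frac{11 i \sqrt{2}}{2} \approx -46923.0 + 7.7782 i$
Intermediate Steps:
$D{\left(N \right)} = -1 + N$ ($D{\left(N \right)} = N - 1 = -1 + N$)
$E{\left(r \right)} = \sqrt{77} \sqrt{r}$ ($E{\left(r \right)} = \sqrt{\left(-1 + 7\right) + 71} \sqrt{r} = \sqrt{6 + 71} \sqrt{r} = \sqrt{77} \sqrt{r}$)
$-46923 + E{\left(\frac{72 + Q{\left(5 \right)}}{-34 - 64} \right)} = -46923 + \sqrt{77} \sqrt{\frac{72 + 5}{-34 - 64}} = -46923 + \sqrt{77} \sqrt{\frac{77}{-98}} = -46923 + \sqrt{77} \sqrt{77 \left(- \frac{1}{98}\right)} = -46923 + \sqrt{77} \sqrt{- \frac{11}{14}} = -46923 + \sqrt{77} \frac{i \sqrt{154}}{14} = -46923 + \frac{11 i \sqrt{2}}{2}$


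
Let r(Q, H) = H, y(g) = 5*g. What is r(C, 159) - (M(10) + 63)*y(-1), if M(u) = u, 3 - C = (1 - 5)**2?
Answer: 524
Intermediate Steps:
C = -13 (C = 3 - (1 - 5)**2 = 3 - 1*(-4)**2 = 3 - 1*16 = 3 - 16 = -13)
r(C, 159) - (M(10) + 63)*y(-1) = 159 - (10 + 63)*5*(-1) = 159 - 73*(-5) = 159 - 1*(-365) = 159 + 365 = 524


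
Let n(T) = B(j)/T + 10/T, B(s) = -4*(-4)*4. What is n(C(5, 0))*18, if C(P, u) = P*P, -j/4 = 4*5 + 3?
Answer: 1332/25 ≈ 53.280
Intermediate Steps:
j = -92 (j = -4*(4*5 + 3) = -4*(20 + 3) = -4*23 = -92)
C(P, u) = P**2
B(s) = 64 (B(s) = 16*4 = 64)
n(T) = 74/T (n(T) = 64/T + 10/T = 74/T)
n(C(5, 0))*18 = (74/(5**2))*18 = (74/25)*18 = 1332/25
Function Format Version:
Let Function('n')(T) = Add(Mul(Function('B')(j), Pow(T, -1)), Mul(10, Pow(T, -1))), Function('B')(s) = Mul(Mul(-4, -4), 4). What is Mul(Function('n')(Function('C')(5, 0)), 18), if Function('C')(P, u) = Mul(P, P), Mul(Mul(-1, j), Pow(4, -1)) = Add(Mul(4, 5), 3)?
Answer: Rational(1332, 25) ≈ 53.280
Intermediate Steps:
j = -92 (j = Mul(-4, Add(Mul(4, 5), 3)) = Mul(-4, Add(20, 3)) = Mul(-4, 23) = -92)
Function('C')(P, u) = Pow(P, 2)
Function('B')(s) = 64 (Function('B')(s) = Mul(16, 4) = 64)
Function('n')(T) = Mul(74, Pow(T, -1)) (Function('n')(T) = Add(Mul(64, Pow(T, -1)), Mul(10, Pow(T, -1))) = Mul(74, Pow(T, -1)))
Mul(Function('n')(Function('C')(5, 0)), 18) = Mul(Mul(74, Pow(Pow(5, 2), -1)), 18) = Mul(Mul(74, Pow(25, -1)), 18) = Mul(Mul(74, Rational(1, 25)), 18) = Mul(Rational(74, 25), 18) = Rational(1332, 25)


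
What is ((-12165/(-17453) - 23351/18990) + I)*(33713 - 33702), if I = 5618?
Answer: 20479921932877/331432470 ≈ 61792.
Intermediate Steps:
((-12165/(-17453) - 23351/18990) + I)*(33713 - 33702) = ((-12165/(-17453) - 23351/18990) + 5618)*(33713 - 33702) = ((-12165*(-1/17453) - 23351*1/18990) + 5618)*11 = ((12165/17453 - 23351/18990) + 5618)*11 = (-176531653/331432470 + 5618)*11 = (1861811084807/331432470)*11 = 20479921932877/331432470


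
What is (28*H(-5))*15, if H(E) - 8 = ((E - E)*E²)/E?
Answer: 3360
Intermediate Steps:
H(E) = 8 (H(E) = 8 + ((E - E)*E²)/E = 8 + (0*E²)/E = 8 + 0/E = 8 + 0 = 8)
(28*H(-5))*15 = (28*8)*15 = 224*15 = 3360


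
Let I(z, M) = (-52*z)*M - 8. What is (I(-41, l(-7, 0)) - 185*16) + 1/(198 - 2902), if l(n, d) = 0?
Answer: -8025473/2704 ≈ -2968.0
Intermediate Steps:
I(z, M) = -8 - 52*M*z (I(z, M) = -52*M*z - 8 = -8 - 52*M*z)
(I(-41, l(-7, 0)) - 185*16) + 1/(198 - 2902) = ((-8 - 52*0*(-41)) - 185*16) + 1/(198 - 2902) = ((-8 + 0) - 2960) + 1/(-2704) = (-8 - 2960) - 1/2704 = -2968 - 1/2704 = -8025473/2704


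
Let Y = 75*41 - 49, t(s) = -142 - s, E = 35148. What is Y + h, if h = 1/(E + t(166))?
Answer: 105425841/34840 ≈ 3026.0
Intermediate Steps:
h = 1/34840 (h = 1/(35148 + (-142 - 1*166)) = 1/(35148 + (-142 - 166)) = 1/(35148 - 308) = 1/34840 ≈ 2.8703e-5)
Y = 3026 (Y = 3075 - 49 = 3026)
Y + h = 3026 + 1/34840 = 105425841/34840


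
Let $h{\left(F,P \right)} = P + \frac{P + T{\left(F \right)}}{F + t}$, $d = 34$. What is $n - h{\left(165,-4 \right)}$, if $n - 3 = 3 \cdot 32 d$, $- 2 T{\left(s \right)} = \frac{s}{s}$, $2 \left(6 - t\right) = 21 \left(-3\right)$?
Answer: $\frac{147196}{45} \approx 3271.0$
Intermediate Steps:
$t = \frac{75}{2}$ ($t = 6 - \frac{21 \left(-3\right)}{2} = 6 - - \frac{63}{2} = 6 + \frac{63}{2} = \frac{75}{2} \approx 37.5$)
$T{\left(s \right)} = - \frac{1}{2}$ ($T{\left(s \right)} = - \frac{s \frac{1}{s}}{2} = \left(- \frac{1}{2}\right) 1 = - \frac{1}{2}$)
$h{\left(F,P \right)} = P + \frac{- \frac{1}{2} + P}{\frac{75}{2} + F}$ ($h{\left(F,P \right)} = P + \frac{P - \frac{1}{2}}{F + \frac{75}{2}} = P + \frac{- \frac{1}{2} + P}{\frac{75}{2} + F}$)
$n = 3267$ ($n = 3 + 3 \cdot 32 \cdot 34 = 3 + 96 \cdot 34 = 3 + 3264 = 3267$)
$n - h{\left(165,-4 \right)} = 3267 - \frac{-1 + 77 \left(-4\right) + 2 \cdot 165 \left(-4\right)}{75 + 2 \cdot 165} = 3267 - \frac{-1 - 308 - 1320}{75 + 330} = 3267 - \frac{1}{405} \left(-1629\right) = 3267 - - \frac{181}{45} = 3267 + \frac{181}{45} = \frac{147196}{45}$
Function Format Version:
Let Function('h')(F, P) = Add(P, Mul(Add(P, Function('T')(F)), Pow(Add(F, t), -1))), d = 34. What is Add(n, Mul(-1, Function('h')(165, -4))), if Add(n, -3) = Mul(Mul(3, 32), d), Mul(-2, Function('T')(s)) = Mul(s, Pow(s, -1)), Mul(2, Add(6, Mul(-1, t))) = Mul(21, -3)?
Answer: Rational(147196, 45) ≈ 3271.0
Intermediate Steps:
t = Rational(75, 2) (t = Add(6, Mul(Rational(-1, 2), Mul(21, -3))) = Add(6, Mul(Rational(-1, 2), -63)) = Add(6, Rational(63, 2)) = Rational(75, 2) ≈ 37.500)
Function('T')(s) = Rational(-1, 2) (Function('T')(s) = Mul(Rational(-1, 2), Mul(s, Pow(s, -1))) = Mul(Rational(-1, 2), 1) = Rational(-1, 2))
Function('h')(F, P) = Add(P, Mul(Pow(Add(Rational(75, 2), F), -1), Add(Rational(-1, 2), P))) (Function('h')(F, P) = Add(P, Mul(Add(P, Rational(-1, 2)), Pow(Add(F, Rational(75, 2)), -1))) = Add(P, Mul(Add(Rational(-1, 2), P), Pow(Add(Rational(75, 2), F), -1))) = Add(P, Mul(Pow(Add(Rational(75, 2), F), -1), Add(Rational(-1, 2), P))))
n = 3267 (n = Add(3, Mul(Mul(3, 32), 34)) = Add(3, Mul(96, 34)) = Add(3, 3264) = 3267)
Add(n, Mul(-1, Function('h')(165, -4))) = Add(3267, Mul(-1, Mul(Pow(Add(75, Mul(2, 165)), -1), Add(-1, Mul(77, -4), Mul(2, 165, -4))))) = Add(3267, Mul(-1, Mul(Pow(Add(75, 330), -1), Add(-1, -308, -1320)))) = Add(3267, Mul(-1, Mul(Pow(405, -1), -1629))) = Add(3267, Mul(-1, Mul(Rational(1, 405), -1629))) = Add(3267, Mul(-1, Rational(-181, 45))) = Add(3267, Rational(181, 45)) = Rational(147196, 45)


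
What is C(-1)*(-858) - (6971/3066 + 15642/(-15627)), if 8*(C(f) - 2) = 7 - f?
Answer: -41129149571/15970794 ≈ -2575.3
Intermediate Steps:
C(f) = 23/8 - f/8 (C(f) = 2 + (7 - f)/8 = 2 + (7/8 - f/8) = 23/8 - f/8)
C(-1)*(-858) - (6971/3066 + 15642/(-15627)) = (23/8 - 1/8*(-1))*(-858) - (6971/3066 + 15642/(-15627)) = (23/8 + 1/8)*(-858) - (6971*(1/3066) + 15642*(-1/15627)) = 3*(-858) - (6971/3066 - 5214/5209) = -2574 - 1*20325815/15970794 = -2574 - 20325815/15970794 = -41129149571/15970794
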